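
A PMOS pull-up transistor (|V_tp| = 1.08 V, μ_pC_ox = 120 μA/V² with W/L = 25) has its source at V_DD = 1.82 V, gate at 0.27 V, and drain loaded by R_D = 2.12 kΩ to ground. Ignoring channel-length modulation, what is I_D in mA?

I_D = 0.331 mA

V_SG = V_DD − V_G = 1.82 − 0.27 = 1.55 V, so V_ov = 1.55 − 1.08 = 0.47 V.
k_p = μ_pC_ox · (W/L) = 3 mA/V².
Assume saturation: I_D = ½ k_p V_ov² = 0.5 × 3 × 0.47² = 0.331 mA, giving V_SD = V_DD − I_D R_D = 1.82 − 0.331 × 2.12 = 1.12 V.
V_SD = 1.12 V ≥ V_ov = 0.47 V, confirming saturation.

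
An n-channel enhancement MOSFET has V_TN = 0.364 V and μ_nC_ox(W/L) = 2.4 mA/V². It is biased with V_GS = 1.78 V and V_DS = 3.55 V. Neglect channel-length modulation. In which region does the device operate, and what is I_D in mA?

Saturation; I_D = 2.41 mA

V_ov = V_GS − V_TN = 1.78 − 0.364 = 1.42 V.
Since V_DS = 3.55 V ≥ V_ov = 1.42 V, the device is in saturation.
I_D = ½ k_n V_ov² = 0.5 × 2.4 × 1.42² = 2.41 mA.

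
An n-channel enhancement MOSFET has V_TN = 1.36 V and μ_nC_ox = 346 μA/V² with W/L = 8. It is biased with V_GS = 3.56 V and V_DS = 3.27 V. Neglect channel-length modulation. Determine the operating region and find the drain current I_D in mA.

Saturation; I_D = 6.70 mA

k_n = μ_nC_ox · (W/L) = 2.768 mA/V².
V_ov = V_GS − V_TN = 3.56 − 1.36 = 2.2 V.
Since V_DS = 3.27 V ≥ V_ov = 2.2 V, the device is in saturation.
I_D = ½ k_n V_ov² = 0.5 × 2.768 × 2.2² = 6.7 mA.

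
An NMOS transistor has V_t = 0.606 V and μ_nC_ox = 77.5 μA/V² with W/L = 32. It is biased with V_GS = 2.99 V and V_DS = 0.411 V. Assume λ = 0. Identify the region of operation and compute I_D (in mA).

k_n = μ_nC_ox · (W/L) = 2.48 mA/V².
V_ov = V_GS − V_t = 2.99 − 0.606 = 2.38 V.
Since V_DS = 0.411 V < V_ov = 2.38 V, the device is in the triode region.
I_D = k_n [V_ov · V_DS − ½ V_DS²] = 2.48 × [2.38 × 0.411 − 0.5 × 0.411²] = 2.22 mA.

Triode; I_D = 2.22 mA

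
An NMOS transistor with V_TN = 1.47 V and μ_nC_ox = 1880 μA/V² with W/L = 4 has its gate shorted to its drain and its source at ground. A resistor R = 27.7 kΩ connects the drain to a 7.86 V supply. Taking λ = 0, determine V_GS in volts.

V_GS = 1.71 V

With gate tied to drain, V_GS = V_DS ≥ V_GS − V_TN, so the device is in saturation.
k_n = μ_nC_ox · (W/L) = 7.52 mA/V².
KCL at the drain: ½ k_n (V_GS − V_TN)² = (V_DD − V_GS)/R.
Let x = V_GS − 1.47. Then 104 x² + x − 6.39 = 0, giving x = 0.243 V (positive root), so V_GS = 1.71 V.
I_D = (V_DD − V_GS)/R = (7.86 − 1.71) / 27.7 = 0.222 mA.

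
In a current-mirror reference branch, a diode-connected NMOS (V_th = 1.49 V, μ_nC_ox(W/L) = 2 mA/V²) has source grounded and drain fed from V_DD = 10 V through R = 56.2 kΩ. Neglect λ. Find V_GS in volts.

V_GS = 1.87 V

With gate tied to drain, V_GS = V_DS ≥ V_GS − V_th, so the device is in saturation.
KCL at the drain: ½ k_n (V_GS − V_th)² = (V_DD − V_GS)/R.
Let x = V_GS − 1.49. Then 56.2 x² + x − 8.51 = 0, giving x = 0.38 V (positive root), so V_GS = 1.87 V.
I_D = (V_DD − V_GS)/R = (10 − 1.87) / 56.2 = 0.145 mA.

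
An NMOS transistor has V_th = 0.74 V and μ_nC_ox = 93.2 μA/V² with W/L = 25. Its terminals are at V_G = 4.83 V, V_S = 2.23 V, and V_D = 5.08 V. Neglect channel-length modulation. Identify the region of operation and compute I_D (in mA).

V_GS = V_G − V_S = 4.83 − 2.23 = 2.6 V; V_DS = V_D − V_S = 5.08 − 2.23 = 2.85 V.
k_n = μ_nC_ox · (W/L) = 2.33 mA/V².
V_ov = V_GS − V_th = 2.6 − 0.74 = 1.86 V.
Since V_DS = 2.85 V ≥ V_ov = 1.86 V, the device is in saturation.
I_D = ½ k_n V_ov² = 0.5 × 2.33 × 1.86² = 4.03 mA.

Saturation; I_D = 4.03 mA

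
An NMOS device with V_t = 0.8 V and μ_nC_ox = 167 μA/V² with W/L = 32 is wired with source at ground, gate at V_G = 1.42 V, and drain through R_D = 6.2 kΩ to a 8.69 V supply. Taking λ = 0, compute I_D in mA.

V_GS = V_G = 1.42 V, so V_ov = 1.42 − 0.8 = 0.62 V.
k_n = μ_nC_ox · (W/L) = 5.344 mA/V².
Assume saturation: I_D = ½ k_n V_ov² = 0.5 × 5.344 × 0.62² = 1.03 mA, giving V_DS = V_DD − I_D R_D = 8.69 − 1.03 × 6.2 = 2.32 V.
V_DS = 2.32 V ≥ V_ov = 0.62 V, confirming saturation.

I_D = 1.03 mA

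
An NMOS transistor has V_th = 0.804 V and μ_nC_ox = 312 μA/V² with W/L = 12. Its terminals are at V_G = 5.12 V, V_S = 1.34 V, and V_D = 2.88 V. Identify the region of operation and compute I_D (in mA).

Triode; I_D = 12.7 mA

V_GS = V_G − V_S = 5.12 − 1.34 = 3.78 V; V_DS = V_D − V_S = 2.88 − 1.34 = 1.54 V.
k_n = μ_nC_ox · (W/L) = 3.744 mA/V².
V_ov = V_GS − V_th = 3.78 − 0.804 = 2.98 V.
Since V_DS = 1.54 V < V_ov = 2.98 V, the device is in the triode region.
I_D = k_n [V_ov · V_DS − ½ V_DS²] = 3.744 × [2.98 × 1.54 − 0.5 × 1.54²] = 12.7 mA.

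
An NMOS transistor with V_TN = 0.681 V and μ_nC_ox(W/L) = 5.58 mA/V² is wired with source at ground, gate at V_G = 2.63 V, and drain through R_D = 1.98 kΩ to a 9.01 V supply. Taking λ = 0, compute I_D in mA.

I_D = 4.32 mA

V_GS = V_G = 2.63 V, so V_ov = 2.63 − 0.681 = 1.95 V.
Assume saturation: I_D = ½ k_n V_ov² = 0.5 × 5.58 × 1.95² = 10.6 mA, giving V_DS = V_DD − I_D R_D = 9.01 − 10.6 × 1.98 = -12 V.
But -12 V < V_ov = 1.95 V, so the device is actually in triode.
In triode I_D = k_n[V_ov V_DS − ½ V_DS²] and I_D = (V_DD − V_DS)/R_D. Equating: 5.52 V_DS² − 22.53 V_DS + 9.01 = 0, giving V_DS = 0.449 V (the root below V_ov).
I_D = (9.01 − 0.449) / 1.98 = 4.32 mA.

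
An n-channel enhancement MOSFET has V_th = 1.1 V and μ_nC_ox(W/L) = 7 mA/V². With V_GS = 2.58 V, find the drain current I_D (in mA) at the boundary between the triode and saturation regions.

At the boundary V_DS = V_ov = V_GS − V_th = 2.58 − 1.1 = 1.48 V.
I_D = ½ k_n V_ov² = 0.5 × 7 × 1.48² = 7.67 mA.

I_D = 7.67 mA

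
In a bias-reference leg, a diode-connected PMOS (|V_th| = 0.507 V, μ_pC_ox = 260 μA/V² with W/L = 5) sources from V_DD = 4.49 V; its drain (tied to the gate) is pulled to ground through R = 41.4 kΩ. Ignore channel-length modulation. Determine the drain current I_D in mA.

I_D = 0.0874 mA

With gate tied to drain, V_SG = V_SD ≥ V_SG − |V_th|, so the device is in saturation.
k_p = μ_pC_ox · (W/L) = 1.3 mA/V².
KCL at the drain: ½ k_p (V_SG − |V_th|)² = (V_DD − V_SG)/R.
Let x = V_SG − 0.507. Then 26.9 x² + x − 3.983 = 0, giving x = 0.367 V (positive root), so V_SG = 0.874 V.
I_D = (V_DD − V_SG)/R = (4.49 − 0.874) / 41.4 = 0.0874 mA.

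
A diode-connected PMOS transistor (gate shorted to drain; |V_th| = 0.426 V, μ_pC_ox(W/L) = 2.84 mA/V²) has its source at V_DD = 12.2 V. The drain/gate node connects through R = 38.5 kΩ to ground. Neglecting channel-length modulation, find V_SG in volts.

V_SG = 0.881 V

With gate tied to drain, V_SG = V_SD ≥ V_SG − |V_th|, so the device is in saturation.
KCL at the drain: ½ k_p (V_SG − |V_th|)² = (V_DD − V_SG)/R.
Let x = V_SG − 0.426. Then 54.7 x² + x − 11.77 = 0, giving x = 0.455 V (positive root), so V_SG = 0.881 V.
I_D = (V_DD − V_SG)/R = (12.2 − 0.881) / 38.5 = 0.294 mA.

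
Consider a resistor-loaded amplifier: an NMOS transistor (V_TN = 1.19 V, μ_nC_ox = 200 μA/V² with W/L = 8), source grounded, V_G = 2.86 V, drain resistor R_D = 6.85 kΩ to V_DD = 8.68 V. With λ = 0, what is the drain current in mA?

V_GS = V_G = 2.86 V, so V_ov = 2.86 − 1.19 = 1.67 V.
k_n = μ_nC_ox · (W/L) = 1.6 mA/V².
Assume saturation: I_D = ½ k_n V_ov² = 0.5 × 1.6 × 1.67² = 2.23 mA, giving V_DS = V_DD − I_D R_D = 8.68 − 2.23 × 6.85 = -6.6 V.
But -6.6 V < V_ov = 1.67 V, so the device is actually in triode.
In triode I_D = k_n[V_ov V_DS − ½ V_DS²] and I_D = (V_DD − V_DS)/R_D. Equating: 5.48 V_DS² − 19.3 V_DS + 8.68 = 0, giving V_DS = 0.529 V (the root below V_ov).
I_D = (8.68 − 0.529) / 6.85 = 1.19 mA.

I_D = 1.19 mA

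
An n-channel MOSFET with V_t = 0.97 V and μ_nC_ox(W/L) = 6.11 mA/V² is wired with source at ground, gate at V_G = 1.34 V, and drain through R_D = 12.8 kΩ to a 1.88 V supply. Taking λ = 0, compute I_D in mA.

V_GS = V_G = 1.34 V, so V_ov = 1.34 − 0.97 = 0.37 V.
Assume saturation: I_D = ½ k_n V_ov² = 0.5 × 6.11 × 0.37² = 0.418 mA, giving V_DS = V_DD − I_D R_D = 1.88 − 0.418 × 12.8 = -3.47 V.
But -3.47 V < V_ov = 0.37 V, so the device is actually in triode.
In triode I_D = k_n[V_ov V_DS − ½ V_DS²] and I_D = (V_DD − V_DS)/R_D. Equating: 39.1 V_DS² − 29.94 V_DS + 1.88 = 0, giving V_DS = 0.069 V (the root below V_ov).
I_D = (1.88 − 0.069) / 12.8 = 0.141 mA.

I_D = 0.141 mA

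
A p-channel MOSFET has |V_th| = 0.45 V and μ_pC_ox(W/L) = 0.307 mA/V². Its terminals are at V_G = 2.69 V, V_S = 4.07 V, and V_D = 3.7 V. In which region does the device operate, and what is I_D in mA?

V_SG = V_S − V_G = 4.07 − 2.69 = 1.38 V; V_SD = V_S − V_D = 4.07 − 3.7 = 0.37 V.
V_ov = V_SG − |V_th| = 1.38 − 0.45 = 0.93 V.
Since V_SD = 0.37 V < V_ov = 0.93 V, the device is in the triode region.
I_D = k_p [V_ov · V_SD − ½ V_SD²] = 0.307 × [0.93 × 0.37 − 0.5 × 0.37²] = 0.0846 mA.

Triode; I_D = 0.0846 mA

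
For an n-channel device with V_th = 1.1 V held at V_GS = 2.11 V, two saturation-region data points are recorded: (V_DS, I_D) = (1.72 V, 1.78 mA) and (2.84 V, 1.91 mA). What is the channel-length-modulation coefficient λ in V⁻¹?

λ = 0.0734 V⁻¹

With V_GS fixed, I_D ∝ (1 + λ V_DS) in saturation, so I_D2/I_D1 = (1 + λ V_DS2)/(1 + λ V_DS1).
1.91/1.78 = 1.073 = (1 + 2.84 λ)/(1 + 1.72 λ).
Solving: λ (I_D1 V_DS2 − I_D2 V_DS1) = I_D2 − I_D1, so λ = (1.91 − 1.78) / (1.78 × 2.84 − 1.91 × 1.72) = 0.13 / 1.77 = 0.0734 V⁻¹.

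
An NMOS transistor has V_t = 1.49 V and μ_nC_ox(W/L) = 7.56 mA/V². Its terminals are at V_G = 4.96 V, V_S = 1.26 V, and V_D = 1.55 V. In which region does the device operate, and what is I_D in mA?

Triode; I_D = 4.53 mA

V_GS = V_G − V_S = 4.96 − 1.26 = 3.7 V; V_DS = V_D − V_S = 1.55 − 1.26 = 0.29 V.
V_ov = V_GS − V_t = 3.7 − 1.49 = 2.21 V.
Since V_DS = 0.29 V < V_ov = 2.21 V, the device is in the triode region.
I_D = k_n [V_ov · V_DS − ½ V_DS²] = 7.56 × [2.21 × 0.29 − 0.5 × 0.29²] = 4.53 mA.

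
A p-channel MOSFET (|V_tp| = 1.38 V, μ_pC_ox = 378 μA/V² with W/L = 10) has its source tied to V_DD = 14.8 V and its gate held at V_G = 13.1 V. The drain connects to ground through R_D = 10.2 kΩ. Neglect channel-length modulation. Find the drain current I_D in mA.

V_SG = V_DD − V_G = 14.8 − 13.1 = 1.7 V, so V_ov = 1.7 − 1.38 = 0.32 V.
k_p = μ_pC_ox · (W/L) = 3.78 mA/V².
Assume saturation: I_D = ½ k_p V_ov² = 0.5 × 3.78 × 0.32² = 0.194 mA, giving V_SD = V_DD − I_D R_D = 14.8 − 0.194 × 10.2 = 12.8 V.
V_SD = 12.8 V ≥ V_ov = 0.32 V, confirming saturation.

I_D = 0.194 mA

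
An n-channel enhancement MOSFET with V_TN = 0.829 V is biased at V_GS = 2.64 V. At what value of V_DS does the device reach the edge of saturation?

The boundary between triode and saturation is V_DS = V_GS − V_TN = V_ov.
V_ov = 2.64 − 0.829 = 1.81 V.

V_DS,sat = 1.81 V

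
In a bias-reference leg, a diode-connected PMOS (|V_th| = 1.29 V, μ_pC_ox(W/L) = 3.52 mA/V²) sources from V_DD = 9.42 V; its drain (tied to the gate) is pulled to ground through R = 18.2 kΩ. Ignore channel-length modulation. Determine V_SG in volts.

V_SG = 1.78 V

With gate tied to drain, V_SG = V_SD ≥ V_SG − |V_th|, so the device is in saturation.
KCL at the drain: ½ k_p (V_SG − |V_th|)² = (V_DD − V_SG)/R.
Let x = V_SG − 1.29. Then 32 x² + x − 8.13 = 0, giving x = 0.488 V (positive root), so V_SG = 1.78 V.
I_D = (V_DD − V_SG)/R = (9.42 − 1.78) / 18.2 = 0.42 mA.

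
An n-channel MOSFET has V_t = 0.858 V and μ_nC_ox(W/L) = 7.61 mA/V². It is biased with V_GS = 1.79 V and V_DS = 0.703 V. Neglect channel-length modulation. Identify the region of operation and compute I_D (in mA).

V_ov = V_GS − V_t = 1.79 − 0.858 = 0.932 V.
Since V_DS = 0.703 V < V_ov = 0.932 V, the device is in the triode region.
I_D = k_n [V_ov · V_DS − ½ V_DS²] = 7.61 × [0.932 × 0.703 − 0.5 × 0.703²] = 3.11 mA.

Triode; I_D = 3.11 mA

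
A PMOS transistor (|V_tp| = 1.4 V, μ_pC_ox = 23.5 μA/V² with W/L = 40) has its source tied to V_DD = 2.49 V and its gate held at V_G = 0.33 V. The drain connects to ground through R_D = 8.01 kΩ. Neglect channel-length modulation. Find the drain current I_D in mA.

I_D = 0.245 mA

V_SG = V_DD − V_G = 2.49 − 0.33 = 2.16 V, so V_ov = 2.16 − 1.4 = 0.76 V.
k_p = μ_pC_ox · (W/L) = 0.94 mA/V².
Assume saturation: I_D = ½ k_p V_ov² = 0.5 × 0.94 × 0.76² = 0.271 mA, giving V_SD = V_DD − I_D R_D = 2.49 − 0.271 × 8.01 = 0.316 V.
But 0.316 V < V_ov = 0.76 V, so the device is actually in triode.
In triode I_D = k_p[V_ov V_SD − ½ V_SD²] and I_D = (V_DD − V_SD)/R_D. Equating: 3.76 V_SD² − 6.722 V_SD + 2.49 = 0, giving V_SD = 0.524 V (the root below V_ov).
I_D = (2.49 − 0.524) / 8.01 = 0.245 mA.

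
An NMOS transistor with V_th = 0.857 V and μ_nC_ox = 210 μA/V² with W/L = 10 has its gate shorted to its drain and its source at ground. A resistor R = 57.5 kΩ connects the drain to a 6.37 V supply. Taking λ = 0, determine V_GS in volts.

With gate tied to drain, V_GS = V_DS ≥ V_GS − V_th, so the device is in saturation.
k_n = μ_nC_ox · (W/L) = 2.1 mA/V².
KCL at the drain: ½ k_n (V_GS − V_th)² = (V_DD − V_GS)/R.
Let x = V_GS − 0.857. Then 60.4 x² + x − 5.513 = 0, giving x = 0.294 V (positive root), so V_GS = 1.15 V.
I_D = (V_DD − V_GS)/R = (6.37 − 1.15) / 57.5 = 0.0908 mA.

V_GS = 1.15 V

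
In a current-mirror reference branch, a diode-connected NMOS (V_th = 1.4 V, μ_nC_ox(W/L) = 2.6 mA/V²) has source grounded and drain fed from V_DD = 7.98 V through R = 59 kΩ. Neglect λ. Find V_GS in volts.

V_GS = 1.69 V

With gate tied to drain, V_GS = V_DS ≥ V_GS − V_th, so the device is in saturation.
KCL at the drain: ½ k_n (V_GS − V_th)² = (V_DD − V_GS)/R.
Let x = V_GS − 1.4. Then 76.7 x² + x − 6.58 = 0, giving x = 0.286 V (positive root), so V_GS = 1.69 V.
I_D = (V_DD − V_GS)/R = (7.98 − 1.69) / 59 = 0.107 mA.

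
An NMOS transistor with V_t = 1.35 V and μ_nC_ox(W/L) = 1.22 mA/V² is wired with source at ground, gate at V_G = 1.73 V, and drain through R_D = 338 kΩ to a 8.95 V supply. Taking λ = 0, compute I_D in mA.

I_D = 0.0263 mA

V_GS = V_G = 1.73 V, so V_ov = 1.73 − 1.35 = 0.38 V.
Assume saturation: I_D = ½ k_n V_ov² = 0.5 × 1.22 × 0.38² = 0.0881 mA, giving V_DS = V_DD − I_D R_D = 8.95 − 0.0881 × 338 = -20.8 V.
But -20.8 V < V_ov = 0.38 V, so the device is actually in triode.
In triode I_D = k_n[V_ov V_DS − ½ V_DS²] and I_D = (V_DD − V_DS)/R_D. Equating: 206 V_DS² − 157.7 V_DS + 8.95 = 0, giving V_DS = 0.0617 V (the root below V_ov).
I_D = (8.95 − 0.0617) / 338 = 0.0263 mA.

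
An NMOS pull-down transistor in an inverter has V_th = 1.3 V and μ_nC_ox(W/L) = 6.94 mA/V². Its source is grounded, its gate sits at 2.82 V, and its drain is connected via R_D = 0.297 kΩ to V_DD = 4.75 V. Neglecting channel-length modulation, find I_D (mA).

V_GS = V_G = 2.82 V, so V_ov = 2.82 − 1.3 = 1.52 V.
Assume saturation: I_D = ½ k_n V_ov² = 0.5 × 6.94 × 1.52² = 8.02 mA, giving V_DS = V_DD − I_D R_D = 4.75 − 8.02 × 0.297 = 2.37 V.
V_DS = 2.37 V ≥ V_ov = 1.52 V, confirming saturation.

I_D = 8.02 mA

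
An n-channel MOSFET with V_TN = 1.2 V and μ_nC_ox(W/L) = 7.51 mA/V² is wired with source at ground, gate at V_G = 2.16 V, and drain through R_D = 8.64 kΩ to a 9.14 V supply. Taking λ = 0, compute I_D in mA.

V_GS = V_G = 2.16 V, so V_ov = 2.16 − 1.2 = 0.96 V.
Assume saturation: I_D = ½ k_n V_ov² = 0.5 × 7.51 × 0.96² = 3.46 mA, giving V_DS = V_DD − I_D R_D = 9.14 − 3.46 × 8.64 = -20.8 V.
But -20.8 V < V_ov = 0.96 V, so the device is actually in triode.
In triode I_D = k_n[V_ov V_DS − ½ V_DS²] and I_D = (V_DD − V_DS)/R_D. Equating: 32.4 V_DS² − 63.29 V_DS + 9.14 = 0, giving V_DS = 0.157 V (the root below V_ov).
I_D = (9.14 − 0.157) / 8.64 = 1.04 mA.

I_D = 1.04 mA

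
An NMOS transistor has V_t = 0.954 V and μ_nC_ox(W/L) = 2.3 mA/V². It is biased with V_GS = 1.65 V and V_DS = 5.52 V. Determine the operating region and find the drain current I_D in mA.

Saturation; I_D = 0.557 mA

V_ov = V_GS − V_t = 1.65 − 0.954 = 0.696 V.
Since V_DS = 5.52 V ≥ V_ov = 0.696 V, the device is in saturation.
I_D = ½ k_n V_ov² = 0.5 × 2.3 × 0.696² = 0.557 mA.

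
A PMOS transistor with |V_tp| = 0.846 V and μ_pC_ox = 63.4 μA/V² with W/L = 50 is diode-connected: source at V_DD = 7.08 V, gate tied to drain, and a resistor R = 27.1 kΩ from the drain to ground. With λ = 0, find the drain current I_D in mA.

With gate tied to drain, V_SG = V_SD ≥ V_SG − |V_tp|, so the device is in saturation.
k_p = μ_pC_ox · (W/L) = 3.17 mA/V².
KCL at the drain: ½ k_p (V_SG − |V_tp|)² = (V_DD − V_SG)/R.
Let x = V_SG − 0.846. Then 43 x² + x − 6.234 = 0, giving x = 0.37 V (positive root), so V_SG = 1.22 V.
I_D = (V_DD − V_SG)/R = (7.08 − 1.22) / 27.1 = 0.216 mA.

I_D = 0.216 mA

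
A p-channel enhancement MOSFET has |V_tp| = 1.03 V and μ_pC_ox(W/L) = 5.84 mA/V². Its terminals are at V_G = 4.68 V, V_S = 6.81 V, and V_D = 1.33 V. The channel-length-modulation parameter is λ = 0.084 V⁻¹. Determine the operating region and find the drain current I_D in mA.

V_SG = V_S − V_G = 6.81 − 4.68 = 2.13 V; V_SD = V_S − V_D = 6.81 − 1.33 = 5.48 V.
V_ov = V_SG − |V_tp| = 2.13 − 1.03 = 1.1 V.
Since V_SD = 5.48 V ≥ V_ov = 1.1 V, the device is in saturation.
I_D = ½ k_p V_ov² (1 + λ V_SD) = 0.5 × 5.84 × 1.1² × (1 + 0.084 × 5.48) = 5.16 mA.

Saturation; I_D = 5.16 mA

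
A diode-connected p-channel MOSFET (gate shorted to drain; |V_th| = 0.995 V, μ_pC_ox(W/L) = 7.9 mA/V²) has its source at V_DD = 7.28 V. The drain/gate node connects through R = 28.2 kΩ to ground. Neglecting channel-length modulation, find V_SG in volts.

With gate tied to drain, V_SG = V_SD ≥ V_SG − |V_th|, so the device is in saturation.
KCL at the drain: ½ k_p (V_SG − |V_th|)² = (V_DD − V_SG)/R.
Let x = V_SG − 0.995. Then 111 x² + x − 6.285 = 0, giving x = 0.233 V (positive root), so V_SG = 1.23 V.
I_D = (V_DD − V_SG)/R = (7.28 − 1.23) / 28.2 = 0.215 mA.

V_SG = 1.23 V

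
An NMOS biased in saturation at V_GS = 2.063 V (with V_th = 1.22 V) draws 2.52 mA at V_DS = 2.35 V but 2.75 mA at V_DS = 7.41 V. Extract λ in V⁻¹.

λ = 0.0188 V⁻¹

With V_GS fixed, I_D ∝ (1 + λ V_DS) in saturation, so I_D2/I_D1 = (1 + λ V_DS2)/(1 + λ V_DS1).
2.75/2.52 = 1.091 = (1 + 7.41 λ)/(1 + 2.35 λ).
Solving: λ (I_D1 V_DS2 − I_D2 V_DS1) = I_D2 − I_D1, so λ = (2.75 − 2.52) / (2.52 × 7.41 − 2.75 × 2.35) = 0.23 / 12.2 = 0.0188 V⁻¹.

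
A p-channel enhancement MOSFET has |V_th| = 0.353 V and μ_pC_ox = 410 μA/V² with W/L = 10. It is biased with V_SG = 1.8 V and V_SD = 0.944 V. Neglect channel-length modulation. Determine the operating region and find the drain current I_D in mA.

Triode; I_D = 3.77 mA

k_p = μ_pC_ox · (W/L) = 4.1 mA/V².
V_ov = V_SG − |V_th| = 1.8 − 0.353 = 1.45 V.
Since V_SD = 0.944 V < V_ov = 1.45 V, the device is in the triode region.
I_D = k_p [V_ov · V_SD − ½ V_SD²] = 4.1 × [1.45 × 0.944 − 0.5 × 0.944²] = 3.77 mA.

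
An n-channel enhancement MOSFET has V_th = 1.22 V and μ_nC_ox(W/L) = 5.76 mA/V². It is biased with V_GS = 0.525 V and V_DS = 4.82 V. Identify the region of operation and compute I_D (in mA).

V_GS = 0.525 V < V_th = 1.22 V, so the transistor is in cutoff.

Cutoff; I_D = 0 mA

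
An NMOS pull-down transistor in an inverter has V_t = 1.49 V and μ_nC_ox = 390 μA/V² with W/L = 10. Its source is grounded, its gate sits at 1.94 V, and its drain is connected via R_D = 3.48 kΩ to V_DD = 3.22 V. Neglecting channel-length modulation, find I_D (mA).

V_GS = V_G = 1.94 V, so V_ov = 1.94 − 1.49 = 0.45 V.
k_n = μ_nC_ox · (W/L) = 3.9 mA/V².
Assume saturation: I_D = ½ k_n V_ov² = 0.5 × 3.9 × 0.45² = 0.395 mA, giving V_DS = V_DD − I_D R_D = 3.22 − 0.395 × 3.48 = 1.85 V.
V_DS = 1.85 V ≥ V_ov = 0.45 V, confirming saturation.

I_D = 0.395 mA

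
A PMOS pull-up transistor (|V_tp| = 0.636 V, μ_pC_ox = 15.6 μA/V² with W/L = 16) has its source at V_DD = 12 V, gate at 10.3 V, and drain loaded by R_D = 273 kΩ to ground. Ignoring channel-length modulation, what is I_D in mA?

V_SG = V_DD − V_G = 12 − 10.3 = 1.7 V, so V_ov = 1.7 − 0.636 = 1.06 V.
k_p = μ_pC_ox · (W/L) = 0.2496 mA/V².
Assume saturation: I_D = ½ k_p V_ov² = 0.5 × 0.2496 × 1.06² = 0.141 mA, giving V_SD = V_DD − I_D R_D = 12 − 0.141 × 273 = -26.6 V.
But -26.6 V < V_ov = 1.06 V, so the device is actually in triode.
In triode I_D = k_p[V_ov V_SD − ½ V_SD²] and I_D = (V_DD − V_SD)/R_D. Equating: 34.1 V_SD² − 73.5 V_SD + 12 = 0, giving V_SD = 0.178 V (the root below V_ov).
I_D = (12 − 0.178) / 273 = 0.0433 mA.

I_D = 0.0433 mA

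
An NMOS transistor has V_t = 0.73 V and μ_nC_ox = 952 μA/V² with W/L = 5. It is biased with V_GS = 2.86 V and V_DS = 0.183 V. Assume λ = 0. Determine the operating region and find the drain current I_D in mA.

k_n = μ_nC_ox · (W/L) = 4.76 mA/V².
V_ov = V_GS − V_t = 2.86 − 0.73 = 2.13 V.
Since V_DS = 0.183 V < V_ov = 2.13 V, the device is in the triode region.
I_D = k_n [V_ov · V_DS − ½ V_DS²] = 4.76 × [2.13 × 0.183 − 0.5 × 0.183²] = 1.78 mA.

Triode; I_D = 1.78 mA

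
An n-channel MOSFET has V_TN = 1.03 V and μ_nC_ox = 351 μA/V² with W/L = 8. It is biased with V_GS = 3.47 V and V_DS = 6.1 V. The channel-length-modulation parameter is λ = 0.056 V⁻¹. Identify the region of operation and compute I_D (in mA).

k_n = μ_nC_ox · (W/L) = 2.808 mA/V².
V_ov = V_GS − V_TN = 3.47 − 1.03 = 2.44 V.
Since V_DS = 6.1 V ≥ V_ov = 2.44 V, the device is in saturation.
I_D = ½ k_n V_ov² (1 + λ V_DS) = 0.5 × 2.808 × 2.44² × (1 + 0.056 × 6.1) = 11.2 mA.

Saturation; I_D = 11.2 mA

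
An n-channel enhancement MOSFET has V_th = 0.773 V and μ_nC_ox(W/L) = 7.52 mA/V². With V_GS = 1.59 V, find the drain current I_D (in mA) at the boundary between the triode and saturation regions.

I_D = 2.51 mA

At the boundary V_DS = V_ov = V_GS − V_th = 1.59 − 0.773 = 0.817 V.
I_D = ½ k_n V_ov² = 0.5 × 7.52 × 0.817² = 2.51 mA.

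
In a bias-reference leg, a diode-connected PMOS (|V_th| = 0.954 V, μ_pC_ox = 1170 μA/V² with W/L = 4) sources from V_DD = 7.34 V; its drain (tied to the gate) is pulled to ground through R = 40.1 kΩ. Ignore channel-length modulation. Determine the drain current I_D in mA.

With gate tied to drain, V_SG = V_SD ≥ V_SG − |V_th|, so the device is in saturation.
k_p = μ_pC_ox · (W/L) = 4.68 mA/V².
KCL at the drain: ½ k_p (V_SG − |V_th|)² = (V_DD − V_SG)/R.
Let x = V_SG − 0.954. Then 93.8 x² + x − 6.386 = 0, giving x = 0.256 V (positive root), so V_SG = 1.21 V.
I_D = (V_DD − V_SG)/R = (7.34 − 1.21) / 40.1 = 0.153 mA.

I_D = 0.153 mA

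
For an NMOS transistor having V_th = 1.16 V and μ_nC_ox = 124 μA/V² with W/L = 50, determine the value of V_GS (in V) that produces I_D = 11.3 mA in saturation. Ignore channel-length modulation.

V_GS = 3.07 V

k_n = μ_nC_ox · (W/L) = 6.2 mA/V².
In saturation I_D = ½ k_n (V_GS − V_th)², so V_GS − V_th = √(2 I_D / k_n) = √(2 × 11.3 / 6.2) = 1.91 V.
V_GS = 1.16 + 1.91 = 3.07 V.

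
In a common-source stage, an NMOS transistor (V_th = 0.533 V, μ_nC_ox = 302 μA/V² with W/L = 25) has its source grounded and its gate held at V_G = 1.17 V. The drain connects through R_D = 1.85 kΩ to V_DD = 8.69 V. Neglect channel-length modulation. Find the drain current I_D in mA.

I_D = 1.53 mA

V_GS = V_G = 1.17 V, so V_ov = 1.17 − 0.533 = 0.637 V.
k_n = μ_nC_ox · (W/L) = 7.55 mA/V².
Assume saturation: I_D = ½ k_n V_ov² = 0.5 × 7.55 × 0.637² = 1.53 mA, giving V_DS = V_DD − I_D R_D = 8.69 − 1.53 × 1.85 = 5.86 V.
V_DS = 5.86 V ≥ V_ov = 0.637 V, confirming saturation.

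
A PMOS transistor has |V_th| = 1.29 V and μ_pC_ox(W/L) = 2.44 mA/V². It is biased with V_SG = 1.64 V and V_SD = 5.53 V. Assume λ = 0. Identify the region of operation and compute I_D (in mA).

V_ov = V_SG − |V_th| = 1.64 − 1.29 = 0.35 V.
Since V_SD = 5.53 V ≥ V_ov = 0.35 V, the device is in saturation.
I_D = ½ k_p V_ov² = 0.5 × 2.44 × 0.35² = 0.149 mA.

Saturation; I_D = 0.149 mA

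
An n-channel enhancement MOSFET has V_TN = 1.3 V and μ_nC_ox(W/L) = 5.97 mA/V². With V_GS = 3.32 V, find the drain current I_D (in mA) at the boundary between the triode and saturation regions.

I_D = 12.2 mA

At the boundary V_DS = V_ov = V_GS − V_TN = 3.32 − 1.3 = 2.02 V.
I_D = ½ k_n V_ov² = 0.5 × 5.97 × 2.02² = 12.2 mA.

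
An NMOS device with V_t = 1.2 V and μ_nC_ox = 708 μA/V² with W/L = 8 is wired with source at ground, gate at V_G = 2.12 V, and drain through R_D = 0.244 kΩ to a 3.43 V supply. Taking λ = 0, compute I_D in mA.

I_D = 2.40 mA

V_GS = V_G = 2.12 V, so V_ov = 2.12 − 1.2 = 0.92 V.
k_n = μ_nC_ox · (W/L) = 5.664 mA/V².
Assume saturation: I_D = ½ k_n V_ov² = 0.5 × 5.664 × 0.92² = 2.4 mA, giving V_DS = V_DD − I_D R_D = 3.43 − 2.4 × 0.244 = 2.85 V.
V_DS = 2.85 V ≥ V_ov = 0.92 V, confirming saturation.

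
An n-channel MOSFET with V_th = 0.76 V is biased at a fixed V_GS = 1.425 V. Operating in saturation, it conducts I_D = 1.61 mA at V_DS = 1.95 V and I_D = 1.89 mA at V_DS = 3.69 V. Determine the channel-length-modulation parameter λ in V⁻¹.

With V_GS fixed, I_D ∝ (1 + λ V_DS) in saturation, so I_D2/I_D1 = (1 + λ V_DS2)/(1 + λ V_DS1).
1.89/1.61 = 1.174 = (1 + 3.69 λ)/(1 + 1.95 λ).
Solving: λ (I_D1 V_DS2 − I_D2 V_DS1) = I_D2 − I_D1, so λ = (1.89 − 1.61) / (1.61 × 3.69 − 1.89 × 1.95) = 0.28 / 2.26 = 0.124 V⁻¹.

λ = 0.124 V⁻¹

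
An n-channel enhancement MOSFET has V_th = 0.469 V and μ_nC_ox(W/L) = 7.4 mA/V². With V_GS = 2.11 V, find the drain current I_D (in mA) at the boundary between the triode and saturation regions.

I_D = 9.96 mA

At the boundary V_DS = V_ov = V_GS − V_th = 2.11 − 0.469 = 1.64 V.
I_D = ½ k_n V_ov² = 0.5 × 7.4 × 1.64² = 9.96 mA.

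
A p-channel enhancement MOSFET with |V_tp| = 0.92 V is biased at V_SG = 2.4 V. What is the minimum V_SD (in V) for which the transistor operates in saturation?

V_SD,sat = 1.48 V

The boundary between triode and saturation is V_SD = V_SG − |V_tp| = V_ov.
V_ov = 2.4 − 0.92 = 1.48 V.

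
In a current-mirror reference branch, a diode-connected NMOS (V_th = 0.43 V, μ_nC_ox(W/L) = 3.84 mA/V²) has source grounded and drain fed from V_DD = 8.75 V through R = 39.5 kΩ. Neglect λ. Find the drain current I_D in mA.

With gate tied to drain, V_GS = V_DS ≥ V_GS − V_th, so the device is in saturation.
KCL at the drain: ½ k_n (V_GS − V_th)² = (V_DD − V_GS)/R.
Let x = V_GS − 0.43. Then 75.8 x² + x − 8.32 = 0, giving x = 0.325 V (positive root), so V_GS = 0.755 V.
I_D = (V_DD − V_GS)/R = (8.75 − 0.755) / 39.5 = 0.202 mA.

I_D = 0.202 mA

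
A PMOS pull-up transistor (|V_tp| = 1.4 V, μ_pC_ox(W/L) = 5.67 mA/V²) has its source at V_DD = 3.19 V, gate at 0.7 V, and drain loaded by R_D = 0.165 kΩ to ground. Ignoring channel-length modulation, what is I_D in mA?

I_D = 3.37 mA

V_SG = V_DD − V_G = 3.19 − 0.7 = 2.49 V, so V_ov = 2.49 − 1.4 = 1.09 V.
Assume saturation: I_D = ½ k_p V_ov² = 0.5 × 5.67 × 1.09² = 3.37 mA, giving V_SD = V_DD − I_D R_D = 3.19 − 3.37 × 0.165 = 2.63 V.
V_SD = 2.63 V ≥ V_ov = 1.09 V, confirming saturation.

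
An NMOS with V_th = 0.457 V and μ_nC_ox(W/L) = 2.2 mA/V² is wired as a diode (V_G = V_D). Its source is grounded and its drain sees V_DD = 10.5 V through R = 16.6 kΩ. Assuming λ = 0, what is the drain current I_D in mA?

With gate tied to drain, V_GS = V_DS ≥ V_GS − V_th, so the device is in saturation.
KCL at the drain: ½ k_n (V_GS − V_th)² = (V_DD − V_GS)/R.
Let x = V_GS − 0.457. Then 18.3 x² + x − 10.04 = 0, giving x = 0.715 V (positive root), so V_GS = 1.17 V.
I_D = (V_DD − V_GS)/R = (10.5 − 1.17) / 16.6 = 0.562 mA.

I_D = 0.562 mA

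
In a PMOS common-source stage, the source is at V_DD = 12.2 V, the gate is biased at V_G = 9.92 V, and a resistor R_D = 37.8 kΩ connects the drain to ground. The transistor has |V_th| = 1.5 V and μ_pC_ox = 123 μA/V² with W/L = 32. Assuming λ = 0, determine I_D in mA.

V_SG = V_DD − V_G = 12.2 − 9.92 = 2.28 V, so V_ov = 2.28 − 1.5 = 0.78 V.
k_p = μ_pC_ox · (W/L) = 3.936 mA/V².
Assume saturation: I_D = ½ k_p V_ov² = 0.5 × 3.936 × 0.78² = 1.2 mA, giving V_SD = V_DD − I_D R_D = 12.2 − 1.2 × 37.8 = -33.1 V.
But -33.1 V < V_ov = 0.78 V, so the device is actually in triode.
In triode I_D = k_p[V_ov V_SD − ½ V_SD²] and I_D = (V_DD − V_SD)/R_D. Equating: 74.4 V_SD² − 117 V_SD + 12.2 = 0, giving V_SD = 0.112 V (the root below V_ov).
I_D = (12.2 − 0.112) / 37.8 = 0.32 mA.

I_D = 0.320 mA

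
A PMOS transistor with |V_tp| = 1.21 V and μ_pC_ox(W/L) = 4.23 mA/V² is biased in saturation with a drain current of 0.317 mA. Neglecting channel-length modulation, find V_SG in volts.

V_SG = 1.60 V

In saturation I_D = ½ k_p (V_SG − |V_tp|)², so V_SG − |V_tp| = √(2 I_D / k_p) = √(2 × 0.317 / 4.23) = 0.387 V.
V_SG = 1.21 + 0.387 = 1.6 V.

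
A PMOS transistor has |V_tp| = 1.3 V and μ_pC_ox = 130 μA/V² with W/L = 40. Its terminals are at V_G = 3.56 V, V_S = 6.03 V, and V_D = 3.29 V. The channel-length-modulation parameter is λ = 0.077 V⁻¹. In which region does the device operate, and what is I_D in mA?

V_SG = V_S − V_G = 6.03 − 3.56 = 2.47 V; V_SD = V_S − V_D = 6.03 − 3.29 = 2.74 V.
k_p = μ_pC_ox · (W/L) = 5.2 mA/V².
V_ov = V_SG − |V_tp| = 2.47 − 1.3 = 1.17 V.
Since V_SD = 2.74 V ≥ V_ov = 1.17 V, the device is in saturation.
I_D = ½ k_p V_ov² (1 + λ V_SD) = 0.5 × 5.2 × 1.17² × (1 + 0.077 × 2.74) = 4.31 mA.

Saturation; I_D = 4.31 mA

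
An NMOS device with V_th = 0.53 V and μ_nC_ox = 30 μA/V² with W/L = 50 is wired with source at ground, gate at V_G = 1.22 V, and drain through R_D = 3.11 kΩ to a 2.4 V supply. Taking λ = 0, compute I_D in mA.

I_D = 0.357 mA

V_GS = V_G = 1.22 V, so V_ov = 1.22 − 0.53 = 0.69 V.
k_n = μ_nC_ox · (W/L) = 1.5 mA/V².
Assume saturation: I_D = ½ k_n V_ov² = 0.5 × 1.5 × 0.69² = 0.357 mA, giving V_DS = V_DD − I_D R_D = 2.4 − 0.357 × 3.11 = 1.29 V.
V_DS = 1.29 V ≥ V_ov = 0.69 V, confirming saturation.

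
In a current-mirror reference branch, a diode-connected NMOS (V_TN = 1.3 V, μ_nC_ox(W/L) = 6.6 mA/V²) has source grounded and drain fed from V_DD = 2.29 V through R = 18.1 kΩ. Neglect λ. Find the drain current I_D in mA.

I_D = 0.0480 mA

With gate tied to drain, V_GS = V_DS ≥ V_GS − V_TN, so the device is in saturation.
KCL at the drain: ½ k_n (V_GS − V_TN)² = (V_DD − V_GS)/R.
Let x = V_GS − 1.3. Then 59.7 x² + x − 0.99 = 0, giving x = 0.121 V (positive root), so V_GS = 1.42 V.
I_D = (V_DD − V_GS)/R = (2.29 − 1.42) / 18.1 = 0.048 mA.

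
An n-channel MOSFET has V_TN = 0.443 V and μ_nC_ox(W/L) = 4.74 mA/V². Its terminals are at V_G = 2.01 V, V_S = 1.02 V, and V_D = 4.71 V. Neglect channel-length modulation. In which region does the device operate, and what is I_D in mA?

Saturation; I_D = 0.709 mA

V_GS = V_G − V_S = 2.01 − 1.02 = 0.99 V; V_DS = V_D − V_S = 4.71 − 1.02 = 3.69 V.
V_ov = V_GS − V_TN = 0.99 − 0.443 = 0.547 V.
Since V_DS = 3.69 V ≥ V_ov = 0.547 V, the device is in saturation.
I_D = ½ k_n V_ov² = 0.5 × 4.74 × 0.547² = 0.709 mA.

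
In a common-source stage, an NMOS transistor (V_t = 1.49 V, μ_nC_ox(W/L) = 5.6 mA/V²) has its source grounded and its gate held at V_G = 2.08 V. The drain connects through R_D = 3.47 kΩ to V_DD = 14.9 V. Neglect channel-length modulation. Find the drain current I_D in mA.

V_GS = V_G = 2.08 V, so V_ov = 2.08 − 1.49 = 0.59 V.
Assume saturation: I_D = ½ k_n V_ov² = 0.5 × 5.6 × 0.59² = 0.975 mA, giving V_DS = V_DD − I_D R_D = 14.9 − 0.975 × 3.47 = 11.5 V.
V_DS = 11.5 V ≥ V_ov = 0.59 V, confirming saturation.

I_D = 0.975 mA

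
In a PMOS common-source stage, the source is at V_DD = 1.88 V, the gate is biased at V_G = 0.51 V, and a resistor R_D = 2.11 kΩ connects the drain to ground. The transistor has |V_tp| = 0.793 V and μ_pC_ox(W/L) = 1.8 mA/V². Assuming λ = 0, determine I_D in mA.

I_D = 0.300 mA

V_SG = V_DD − V_G = 1.88 − 0.51 = 1.37 V, so V_ov = 1.37 − 0.793 = 0.577 V.
Assume saturation: I_D = ½ k_p V_ov² = 0.5 × 1.8 × 0.577² = 0.3 mA, giving V_SD = V_DD − I_D R_D = 1.88 − 0.3 × 2.11 = 1.25 V.
V_SD = 1.25 V ≥ V_ov = 0.577 V, confirming saturation.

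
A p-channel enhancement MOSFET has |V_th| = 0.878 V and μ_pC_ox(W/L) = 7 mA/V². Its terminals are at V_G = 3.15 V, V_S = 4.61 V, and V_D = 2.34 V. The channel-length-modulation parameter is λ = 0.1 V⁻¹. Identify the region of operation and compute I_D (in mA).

V_SG = V_S − V_G = 4.61 − 3.15 = 1.46 V; V_SD = V_S − V_D = 4.61 − 2.34 = 2.27 V.
V_ov = V_SG − |V_th| = 1.46 − 0.878 = 0.582 V.
Since V_SD = 2.27 V ≥ V_ov = 0.582 V, the device is in saturation.
I_D = ½ k_p V_ov² (1 + λ V_SD) = 0.5 × 7 × 0.582² × (1 + 0.1 × 2.27) = 1.45 mA.

Saturation; I_D = 1.45 mA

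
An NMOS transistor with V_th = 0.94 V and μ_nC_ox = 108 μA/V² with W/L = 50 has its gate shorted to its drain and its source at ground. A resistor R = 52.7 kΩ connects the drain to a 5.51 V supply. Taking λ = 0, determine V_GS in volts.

V_GS = 1.12 V

With gate tied to drain, V_GS = V_DS ≥ V_GS − V_th, so the device is in saturation.
k_n = μ_nC_ox · (W/L) = 5.4 mA/V².
KCL at the drain: ½ k_n (V_GS − V_th)² = (V_DD − V_GS)/R.
Let x = V_GS − 0.94. Then 142 x² + x − 4.57 = 0, giving x = 0.176 V (positive root), so V_GS = 1.12 V.
I_D = (V_DD − V_GS)/R = (5.51 − 1.12) / 52.7 = 0.0834 mA.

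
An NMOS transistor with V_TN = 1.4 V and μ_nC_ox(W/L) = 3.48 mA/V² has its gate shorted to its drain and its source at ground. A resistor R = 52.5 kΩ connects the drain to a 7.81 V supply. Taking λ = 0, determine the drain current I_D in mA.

With gate tied to drain, V_GS = V_DS ≥ V_GS − V_TN, so the device is in saturation.
KCL at the drain: ½ k_n (V_GS − V_TN)² = (V_DD − V_GS)/R.
Let x = V_GS − 1.4. Then 91.3 x² + x − 6.41 = 0, giving x = 0.259 V (positive root), so V_GS = 1.66 V.
I_D = (V_DD − V_GS)/R = (7.81 − 1.66) / 52.5 = 0.117 mA.

I_D = 0.117 mA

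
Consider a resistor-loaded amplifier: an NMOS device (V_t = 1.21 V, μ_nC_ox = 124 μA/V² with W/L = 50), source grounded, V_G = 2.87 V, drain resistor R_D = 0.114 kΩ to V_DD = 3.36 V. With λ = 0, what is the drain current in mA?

V_GS = V_G = 2.87 V, so V_ov = 2.87 − 1.21 = 1.66 V.
k_n = μ_nC_ox · (W/L) = 6.2 mA/V².
Assume saturation: I_D = ½ k_n V_ov² = 0.5 × 6.2 × 1.66² = 8.54 mA, giving V_DS = V_DD − I_D R_D = 3.36 − 8.54 × 0.114 = 2.39 V.
V_DS = 2.39 V ≥ V_ov = 1.66 V, confirming saturation.

I_D = 8.54 mA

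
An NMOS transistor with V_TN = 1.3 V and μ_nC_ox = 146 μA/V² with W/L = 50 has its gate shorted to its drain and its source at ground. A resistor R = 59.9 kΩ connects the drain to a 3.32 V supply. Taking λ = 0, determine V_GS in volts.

V_GS = 1.39 V

With gate tied to drain, V_GS = V_DS ≥ V_GS − V_TN, so the device is in saturation.
k_n = μ_nC_ox · (W/L) = 7.3 mA/V².
KCL at the drain: ½ k_n (V_GS − V_TN)² = (V_DD − V_GS)/R.
Let x = V_GS − 1.3. Then 219 x² + x − 2.02 = 0, giving x = 0.0939 V (positive root), so V_GS = 1.39 V.
I_D = (V_DD − V_GS)/R = (3.32 − 1.39) / 59.9 = 0.0322 mA.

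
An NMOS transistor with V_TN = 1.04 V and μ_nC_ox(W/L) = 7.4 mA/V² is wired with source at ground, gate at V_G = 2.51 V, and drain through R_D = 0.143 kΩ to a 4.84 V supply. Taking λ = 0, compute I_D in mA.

V_GS = V_G = 2.51 V, so V_ov = 2.51 − 1.04 = 1.47 V.
Assume saturation: I_D = ½ k_n V_ov² = 0.5 × 7.4 × 1.47² = 8 mA, giving V_DS = V_DD − I_D R_D = 4.84 − 8 × 0.143 = 3.7 V.
V_DS = 3.7 V ≥ V_ov = 1.47 V, confirming saturation.

I_D = 8.00 mA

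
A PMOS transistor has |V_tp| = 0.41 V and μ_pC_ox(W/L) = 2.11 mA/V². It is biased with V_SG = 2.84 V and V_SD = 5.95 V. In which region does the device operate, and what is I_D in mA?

V_ov = V_SG − |V_tp| = 2.84 − 0.41 = 2.43 V.
Since V_SD = 5.95 V ≥ V_ov = 2.43 V, the device is in saturation.
I_D = ½ k_p V_ov² = 0.5 × 2.11 × 2.43² = 6.23 mA.

Saturation; I_D = 6.23 mA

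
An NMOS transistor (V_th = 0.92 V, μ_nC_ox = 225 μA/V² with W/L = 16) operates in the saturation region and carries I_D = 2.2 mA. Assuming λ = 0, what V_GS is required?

V_GS = 2.03 V

k_n = μ_nC_ox · (W/L) = 3.6 mA/V².
In saturation I_D = ½ k_n (V_GS − V_th)², so V_GS − V_th = √(2 I_D / k_n) = √(2 × 2.2 / 3.6) = 1.11 V.
V_GS = 0.92 + 1.11 = 2.03 V.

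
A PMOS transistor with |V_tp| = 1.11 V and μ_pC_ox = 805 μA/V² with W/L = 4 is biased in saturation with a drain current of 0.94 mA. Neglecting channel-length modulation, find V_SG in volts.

k_p = μ_pC_ox · (W/L) = 3.22 mA/V².
In saturation I_D = ½ k_p (V_SG − |V_tp|)², so V_SG − |V_tp| = √(2 I_D / k_p) = √(2 × 0.94 / 3.22) = 0.764 V.
V_SG = 1.11 + 0.764 = 1.87 V.

V_SG = 1.87 V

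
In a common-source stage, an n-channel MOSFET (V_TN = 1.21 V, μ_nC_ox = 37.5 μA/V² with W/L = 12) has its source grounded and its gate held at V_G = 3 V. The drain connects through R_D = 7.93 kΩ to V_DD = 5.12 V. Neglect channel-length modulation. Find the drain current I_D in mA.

I_D = 0.535 mA

V_GS = V_G = 3 V, so V_ov = 3 − 1.21 = 1.79 V.
k_n = μ_nC_ox · (W/L) = 0.45 mA/V².
Assume saturation: I_D = ½ k_n V_ov² = 0.5 × 0.45 × 1.79² = 0.721 mA, giving V_DS = V_DD − I_D R_D = 5.12 − 0.721 × 7.93 = -0.597 V.
But -0.597 V < V_ov = 1.79 V, so the device is actually in triode.
In triode I_D = k_n[V_ov V_DS − ½ V_DS²] and I_D = (V_DD − V_DS)/R_D. Equating: 1.78 V_DS² − 7.388 V_DS + 5.12 = 0, giving V_DS = 0.88 V (the root below V_ov).
I_D = (5.12 − 0.88) / 7.93 = 0.535 mA.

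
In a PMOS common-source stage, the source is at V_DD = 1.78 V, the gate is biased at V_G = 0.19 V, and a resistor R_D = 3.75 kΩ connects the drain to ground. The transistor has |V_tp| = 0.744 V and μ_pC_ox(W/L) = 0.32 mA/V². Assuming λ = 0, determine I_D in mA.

V_SG = V_DD − V_G = 1.78 − 0.19 = 1.59 V, so V_ov = 1.59 − 0.744 = 0.846 V.
Assume saturation: I_D = ½ k_p V_ov² = 0.5 × 0.32 × 0.846² = 0.115 mA, giving V_SD = V_DD − I_D R_D = 1.78 − 0.115 × 3.75 = 1.35 V.
V_SD = 1.35 V ≥ V_ov = 0.846 V, confirming saturation.

I_D = 0.115 mA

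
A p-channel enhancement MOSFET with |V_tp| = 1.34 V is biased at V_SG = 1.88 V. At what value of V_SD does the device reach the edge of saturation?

V_SD,sat = 0.540 V

The boundary between triode and saturation is V_SD = V_SG − |V_tp| = V_ov.
V_ov = 1.88 − 1.34 = 0.54 V.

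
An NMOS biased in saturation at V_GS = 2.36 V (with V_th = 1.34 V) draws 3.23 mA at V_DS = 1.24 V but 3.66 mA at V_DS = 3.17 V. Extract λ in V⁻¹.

With V_GS fixed, I_D ∝ (1 + λ V_DS) in saturation, so I_D2/I_D1 = (1 + λ V_DS2)/(1 + λ V_DS1).
3.66/3.23 = 1.133 = (1 + 3.17 λ)/(1 + 1.24 λ).
Solving: λ (I_D1 V_DS2 − I_D2 V_DS1) = I_D2 − I_D1, so λ = (3.66 − 3.23) / (3.23 × 3.17 − 3.66 × 1.24) = 0.43 / 5.7 = 0.0754 V⁻¹.

λ = 0.0754 V⁻¹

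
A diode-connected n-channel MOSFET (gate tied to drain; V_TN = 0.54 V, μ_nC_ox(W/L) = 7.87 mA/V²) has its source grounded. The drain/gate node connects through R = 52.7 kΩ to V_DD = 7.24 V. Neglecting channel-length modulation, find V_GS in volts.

V_GS = 0.717 V

With gate tied to drain, V_GS = V_DS ≥ V_GS − V_TN, so the device is in saturation.
KCL at the drain: ½ k_n (V_GS − V_TN)² = (V_DD − V_GS)/R.
Let x = V_GS − 0.54. Then 207 x² + x − 6.7 = 0, giving x = 0.177 V (positive root), so V_GS = 0.717 V.
I_D = (V_DD − V_GS)/R = (7.24 − 0.717) / 52.7 = 0.124 mA.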